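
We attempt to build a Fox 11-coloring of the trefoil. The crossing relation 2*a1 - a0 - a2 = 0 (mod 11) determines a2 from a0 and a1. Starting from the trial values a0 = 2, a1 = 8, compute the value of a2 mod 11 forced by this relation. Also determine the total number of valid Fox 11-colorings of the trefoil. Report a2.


Step 1: Apply the given crossing relation 2*a1 - a0 - a2 = 0 (mod 11).
  a2 = 2*a1 - a0 mod 11
  a2 = 2*8 - 2 mod 11
  a2 = 16 - 2 mod 11
  a2 = 14 mod 11 = 3
Step 2: The trefoil has determinant 3.
  Number of Fox p-colorings (p prime) is p^2 if p = 3, else p.
  Since 11 does not divide 3, only trivial (constant) colorings exist.
  (So the trial a0 = 2, a1 = 8 with a0 != a1 does NOT extend to a valid coloring of the whole trefoil: the other two crossing relations require 3*(a1 - a0) = 0 (mod 11), which fails.)
  Total colorings = 11
Step 3: a2 = 3, total Fox 11-colorings = 11

3


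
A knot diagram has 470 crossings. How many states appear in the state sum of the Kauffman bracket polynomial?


Each crossing contributes 2 choices (A-smoothing or B-smoothing).
Total states = 2^470 = 3048582568667961163458591044719888970457615373696260889510895468384152088691177363398736428772941378085768487423248655171335913749304966119424

3048582568667961163458591044719888970457615373696260889510895468384152088691177363398736428772941378085768487423248655171335913749304966119424


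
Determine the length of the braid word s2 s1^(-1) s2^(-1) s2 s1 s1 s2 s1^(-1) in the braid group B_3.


The word length counts the number of generators (including inverses).
Listing each generator: s2, s1^(-1), s2^(-1), s2, s1, s1, s2, s1^(-1)
There are 8 generators in this braid word.

8


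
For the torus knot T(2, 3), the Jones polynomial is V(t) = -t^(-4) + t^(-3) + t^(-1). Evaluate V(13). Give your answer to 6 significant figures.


Substituting t = 13 into V(t) = -t^(-4) + t^(-3) + t^(-1):
  (-)t^(-4) = -3.50128e-05
  (+)t^(-3) = 0.000455166
  (+)t^(-1) = 0.0769231
Sum = (-3.50128e-05) + (0.000455166) + (0.0769231)
= 0.07734323028
Rounded to 6 significant figures: 0.0773432

0.0773432


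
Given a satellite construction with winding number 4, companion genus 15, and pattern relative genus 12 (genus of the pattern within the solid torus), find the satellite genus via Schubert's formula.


Schubert: g(satellite) = g_rel(pattern) + |winding| * g(companion),
where g_rel(pattern) is the genus of the pattern relative to the solid torus.
= 12 + 4 * 15
= 12 + 60 = 72

72


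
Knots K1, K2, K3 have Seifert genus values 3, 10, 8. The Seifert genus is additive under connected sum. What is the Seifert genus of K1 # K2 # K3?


The Seifert genus is additive under connected sum.
Seifert genus(K1 # K2 # K3) = (3) + (10) + (8)
= 21

21


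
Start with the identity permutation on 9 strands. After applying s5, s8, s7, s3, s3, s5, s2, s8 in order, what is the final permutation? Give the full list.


Starting with identity [1, 2, 3, 4, 5, 6, 7, 8, 9].
Apply generators in sequence:
  After s5: [1, 2, 3, 4, 6, 5, 7, 8, 9]
  After s8: [1, 2, 3, 4, 6, 5, 7, 9, 8]
  After s7: [1, 2, 3, 4, 6, 5, 9, 7, 8]
  After s3: [1, 2, 4, 3, 6, 5, 9, 7, 8]
  After s3: [1, 2, 3, 4, 6, 5, 9, 7, 8]
  After s5: [1, 2, 3, 4, 5, 6, 9, 7, 8]
  After s2: [1, 3, 2, 4, 5, 6, 9, 7, 8]
  After s8: [1, 3, 2, 4, 5, 6, 9, 8, 7]
Final permutation: [1, 3, 2, 4, 5, 6, 9, 8, 7]

[1, 3, 2, 4, 5, 6, 9, 8, 7]


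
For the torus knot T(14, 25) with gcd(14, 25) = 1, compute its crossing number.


For a torus knot T(p, q) with gcd(p,q)=1,
the crossing number is min(p*(q-1), q*(p-1)).
p*(q-1) = 14*24 = 336
q*(p-1) = 25*13 = 325
min(336, 325) = 325

325


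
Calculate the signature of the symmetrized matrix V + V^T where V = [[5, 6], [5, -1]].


Step 1: V + V^T = [[10, 11], [11, -2]]
Step 2: trace = 8, det = -141
Step 3: Discriminant = 8^2 - 4*(-141) = 628
Step 4: Eigenvalues: 16.53, -8.52996
Step 5: Signature = (# positive eigenvalues) - (# negative eigenvalues) = 0

0


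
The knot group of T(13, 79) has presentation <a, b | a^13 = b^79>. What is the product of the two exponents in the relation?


The relation is a^13 = b^79.
Product of exponents = 13 * 79
= 1027

1027


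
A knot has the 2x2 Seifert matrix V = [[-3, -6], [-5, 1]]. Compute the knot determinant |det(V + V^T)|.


Step 1: Form V + V^T where V = [[-3, -6], [-5, 1]]
  V^T = [[-3, -5], [-6, 1]]
  V + V^T = [[-6, -11], [-11, 2]]
Step 2: det(V + V^T) = (-6)*2 - (-11)*(-11)
  = -12 - 121 = -133
Step 3: Knot determinant = |det(V + V^T)| = |-133| = 133

133


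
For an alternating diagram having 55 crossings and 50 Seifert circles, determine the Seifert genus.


For alternating knots, g = (c - s + 1)/2.
= (55 - 50 + 1)/2
= 6/2 = 3

3


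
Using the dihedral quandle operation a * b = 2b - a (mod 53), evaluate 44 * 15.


44 * 15 = 2*15 - 44 mod 53
= 30 - 44 mod 53
= -14 mod 53 = 39

39


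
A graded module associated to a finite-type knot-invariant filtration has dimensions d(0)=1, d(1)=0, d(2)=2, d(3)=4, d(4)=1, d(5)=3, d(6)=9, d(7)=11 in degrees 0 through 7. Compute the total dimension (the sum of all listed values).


Total dimension = d(0) + d(1) + ... + d(7)
= 1 + 0 + 2 + 4 + 1 + 3 + 9 + 11
= 31

31


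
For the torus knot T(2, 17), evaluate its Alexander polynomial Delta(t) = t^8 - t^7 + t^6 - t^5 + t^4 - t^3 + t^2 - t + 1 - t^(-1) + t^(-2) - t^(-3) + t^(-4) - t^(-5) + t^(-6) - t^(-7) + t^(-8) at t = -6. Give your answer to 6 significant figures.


Substituting t = -6 into Delta(t) = t^8 - t^7 + t^6 - t^5 + t^4 - t^3 + t^2 - t + 1 - t^(-1) + t^(-2) - t^(-3) + t^(-4) - t^(-5) + t^(-6) - t^(-7) + t^(-8):
Term values: (1679616) + (279936) + (46656) + (7776) + (1296) + (216) + (36) + (6) + (1) + (0.166667) + (0.0277778) + (0.00462963) + (0.000771605) + (0.000128601) + (2.14335e-05) + (3.57225e-06) + (5.95374e-07)
Sum = 2015539.2
Rounded to 6 significant figures: 2.01554e+06

2.01554e+06


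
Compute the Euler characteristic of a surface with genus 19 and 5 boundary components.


chi = 2 - 2g - b
= 2 - 2*19 - 5
= 2 - 38 - 5 = -41

-41


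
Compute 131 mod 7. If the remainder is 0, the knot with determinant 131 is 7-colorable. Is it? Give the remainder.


Step 1: A knot is p-colorable if and only if p divides its determinant.
Step 2: Compute 131 mod 7.
131 = 18 * 7 + 5
Step 3: 131 mod 7 = 5
Step 4: The knot is 7-colorable: no

5


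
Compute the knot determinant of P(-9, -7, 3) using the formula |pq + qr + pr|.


Step 1: Compute pq + qr + pr.
pq = (-9)*(-7) = 63
qr = (-7)*3 = -21
pr = (-9)*3 = -27
pq + qr + pr = 63 + (-21) + (-27) = 15
Step 2: Take absolute value.
det(P(-9,-7,3)) = |15| = 15

15


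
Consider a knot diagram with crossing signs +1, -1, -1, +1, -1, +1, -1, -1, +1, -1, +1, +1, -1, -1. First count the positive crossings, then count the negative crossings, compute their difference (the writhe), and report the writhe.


Step 1: Count positive crossings (+1).
Positive crossings: 6
Step 2: Count negative crossings (-1).
Negative crossings: 8
Step 3: Writhe = (positive) - (negative)
w = 6 - 8 = -2
Step 4: |w| = 2, and w is negative

-2


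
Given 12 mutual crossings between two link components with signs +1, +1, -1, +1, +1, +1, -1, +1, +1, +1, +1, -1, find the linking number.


Step 1: Count positive crossings: 9
Step 2: Count negative crossings: 3
Step 3: Sum of signs = 9 - 3 = 6
Step 4: Linking number = sum/2 = 6/2 = 3

3


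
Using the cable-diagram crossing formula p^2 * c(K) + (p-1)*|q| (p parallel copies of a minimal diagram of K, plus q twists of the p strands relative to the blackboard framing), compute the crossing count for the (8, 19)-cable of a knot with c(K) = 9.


Step 1: Each of the c(K) crossings of the companion diagram becomes p*p = p^2 crossings among the p parallel strands, and each of the |q| twists s_1 s_2 ... s_(p-1) adds (p-1) crossings.
  Crossings = p^2 * c(K) + (p-1)*|q|
Step 2: = 8^2 * 9 + (8-1)*19
Step 3: = 64*9 + 7*19
Step 4: = 576 + 133 = 709

709


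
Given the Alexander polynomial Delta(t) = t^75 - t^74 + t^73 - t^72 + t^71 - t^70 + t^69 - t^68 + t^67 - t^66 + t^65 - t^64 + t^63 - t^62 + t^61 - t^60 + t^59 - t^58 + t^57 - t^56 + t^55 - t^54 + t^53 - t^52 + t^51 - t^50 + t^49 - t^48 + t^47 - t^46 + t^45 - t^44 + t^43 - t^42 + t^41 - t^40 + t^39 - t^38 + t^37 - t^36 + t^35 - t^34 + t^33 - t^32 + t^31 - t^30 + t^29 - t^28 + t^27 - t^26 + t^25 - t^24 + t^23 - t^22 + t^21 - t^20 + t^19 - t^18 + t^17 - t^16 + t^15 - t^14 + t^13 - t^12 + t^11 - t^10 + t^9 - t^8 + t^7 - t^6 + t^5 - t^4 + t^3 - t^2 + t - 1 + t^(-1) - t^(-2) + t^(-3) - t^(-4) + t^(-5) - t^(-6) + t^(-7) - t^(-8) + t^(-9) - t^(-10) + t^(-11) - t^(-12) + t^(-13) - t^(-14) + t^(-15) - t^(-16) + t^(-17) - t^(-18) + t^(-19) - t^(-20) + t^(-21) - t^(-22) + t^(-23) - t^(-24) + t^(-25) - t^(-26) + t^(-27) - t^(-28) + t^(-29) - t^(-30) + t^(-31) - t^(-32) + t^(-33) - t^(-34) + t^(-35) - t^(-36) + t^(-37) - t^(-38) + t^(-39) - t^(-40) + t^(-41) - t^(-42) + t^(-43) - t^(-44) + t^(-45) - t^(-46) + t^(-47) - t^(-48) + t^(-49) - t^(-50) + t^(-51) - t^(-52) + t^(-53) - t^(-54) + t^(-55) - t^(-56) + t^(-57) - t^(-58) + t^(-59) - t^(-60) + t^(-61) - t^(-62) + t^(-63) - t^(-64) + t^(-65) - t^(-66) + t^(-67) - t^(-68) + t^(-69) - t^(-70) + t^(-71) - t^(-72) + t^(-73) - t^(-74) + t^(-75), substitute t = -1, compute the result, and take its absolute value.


Step 1: The polynomial has 151 terms with alternating signs, exponents from 75 down to -75.
Step 2: Substitute t = -1. The i-th term has coefficient (-1)^i and exponent (m-i),
  so its value is (-1)^i * (-1)^(m-i) = (-1)^m = -1 for every i.
Step 3: All 151 terms equal -1, so Delta(-1) = 151 * (-1) = -151
Step 4: |Delta(-1)| = 151

151


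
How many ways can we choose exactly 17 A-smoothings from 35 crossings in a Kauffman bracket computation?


We choose which 17 of 35 crossings get A-smoothings.
C(35, 17) = 35! / (17! * 18!)
= 4537567650

4537567650


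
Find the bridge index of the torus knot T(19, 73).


The bridge number of T(p,q) is min(p,q).
min(19, 73) = 19

19


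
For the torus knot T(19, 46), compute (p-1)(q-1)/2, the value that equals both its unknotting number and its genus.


For a torus knot T(p,q), both the unknotting number and genus equal (p-1)(q-1)/2.
= (19-1)(46-1)/2
= 18*45/2
= 810/2 = 405

405


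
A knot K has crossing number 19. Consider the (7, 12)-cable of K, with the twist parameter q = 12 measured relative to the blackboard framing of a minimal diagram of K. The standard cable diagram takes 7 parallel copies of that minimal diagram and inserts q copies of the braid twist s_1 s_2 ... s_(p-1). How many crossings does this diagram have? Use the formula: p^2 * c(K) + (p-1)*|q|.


Step 1: Each of the c(K) crossings of the companion diagram becomes p*p = p^2 crossings among the p parallel strands, and each of the |q| twists s_1 s_2 ... s_(p-1) adds (p-1) crossings.
  Crossings = p^2 * c(K) + (p-1)*|q|
Step 2: = 7^2 * 19 + (7-1)*12
Step 3: = 49*19 + 6*12
Step 4: = 931 + 72 = 1003

1003


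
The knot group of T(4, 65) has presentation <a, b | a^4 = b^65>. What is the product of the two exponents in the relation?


The relation is a^4 = b^65.
Product of exponents = 4 * 65
= 260

260


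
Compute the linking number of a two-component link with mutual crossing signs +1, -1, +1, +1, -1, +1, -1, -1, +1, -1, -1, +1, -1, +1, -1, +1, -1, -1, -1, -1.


Step 1: Count positive crossings: 8
Step 2: Count negative crossings: 12
Step 3: Sum of signs = 8 - 12 = -4
Step 4: Linking number = sum/2 = -4/2 = -2

-2


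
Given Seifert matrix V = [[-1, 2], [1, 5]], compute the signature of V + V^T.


Step 1: V + V^T = [[-2, 3], [3, 10]]
Step 2: trace = 8, det = -29
Step 3: Discriminant = 8^2 - 4*(-29) = 180
Step 4: Eigenvalues: 10.7082, -2.7082
Step 5: Signature = (# positive eigenvalues) - (# negative eigenvalues) = 0

0


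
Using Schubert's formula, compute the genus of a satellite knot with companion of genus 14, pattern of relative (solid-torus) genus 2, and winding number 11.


Schubert: g(satellite) = g_rel(pattern) + |winding| * g(companion),
where g_rel(pattern) is the genus of the pattern relative to the solid torus.
= 2 + 11 * 14
= 2 + 154 = 156

156


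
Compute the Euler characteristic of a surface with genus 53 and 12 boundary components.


chi = 2 - 2g - b
= 2 - 2*53 - 12
= 2 - 106 - 12 = -116

-116


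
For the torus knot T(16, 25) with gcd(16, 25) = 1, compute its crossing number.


For a torus knot T(p, q) with gcd(p,q)=1,
the crossing number is min(p*(q-1), q*(p-1)).
p*(q-1) = 16*24 = 384
q*(p-1) = 25*15 = 375
min(384, 375) = 375

375


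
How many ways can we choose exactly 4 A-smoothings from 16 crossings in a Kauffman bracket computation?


We choose which 4 of 16 crossings get A-smoothings.
C(16, 4) = 16! / (4! * 12!)
= 1820

1820


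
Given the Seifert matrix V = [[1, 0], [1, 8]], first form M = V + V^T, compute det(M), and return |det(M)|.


Step 1: Form V + V^T where V = [[1, 0], [1, 8]]
  V^T = [[1, 1], [0, 8]]
  V + V^T = [[2, 1], [1, 16]]
Step 2: det(V + V^T) = 2*16 - 1*1
  = 32 - 1 = 31
Step 3: Knot determinant = |det(V + V^T)| = |31| = 31

31


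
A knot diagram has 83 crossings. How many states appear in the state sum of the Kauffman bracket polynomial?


Each crossing contributes 2 choices (A-smoothing or B-smoothing).
Total states = 2^83 = 9671406556917033397649408

9671406556917033397649408


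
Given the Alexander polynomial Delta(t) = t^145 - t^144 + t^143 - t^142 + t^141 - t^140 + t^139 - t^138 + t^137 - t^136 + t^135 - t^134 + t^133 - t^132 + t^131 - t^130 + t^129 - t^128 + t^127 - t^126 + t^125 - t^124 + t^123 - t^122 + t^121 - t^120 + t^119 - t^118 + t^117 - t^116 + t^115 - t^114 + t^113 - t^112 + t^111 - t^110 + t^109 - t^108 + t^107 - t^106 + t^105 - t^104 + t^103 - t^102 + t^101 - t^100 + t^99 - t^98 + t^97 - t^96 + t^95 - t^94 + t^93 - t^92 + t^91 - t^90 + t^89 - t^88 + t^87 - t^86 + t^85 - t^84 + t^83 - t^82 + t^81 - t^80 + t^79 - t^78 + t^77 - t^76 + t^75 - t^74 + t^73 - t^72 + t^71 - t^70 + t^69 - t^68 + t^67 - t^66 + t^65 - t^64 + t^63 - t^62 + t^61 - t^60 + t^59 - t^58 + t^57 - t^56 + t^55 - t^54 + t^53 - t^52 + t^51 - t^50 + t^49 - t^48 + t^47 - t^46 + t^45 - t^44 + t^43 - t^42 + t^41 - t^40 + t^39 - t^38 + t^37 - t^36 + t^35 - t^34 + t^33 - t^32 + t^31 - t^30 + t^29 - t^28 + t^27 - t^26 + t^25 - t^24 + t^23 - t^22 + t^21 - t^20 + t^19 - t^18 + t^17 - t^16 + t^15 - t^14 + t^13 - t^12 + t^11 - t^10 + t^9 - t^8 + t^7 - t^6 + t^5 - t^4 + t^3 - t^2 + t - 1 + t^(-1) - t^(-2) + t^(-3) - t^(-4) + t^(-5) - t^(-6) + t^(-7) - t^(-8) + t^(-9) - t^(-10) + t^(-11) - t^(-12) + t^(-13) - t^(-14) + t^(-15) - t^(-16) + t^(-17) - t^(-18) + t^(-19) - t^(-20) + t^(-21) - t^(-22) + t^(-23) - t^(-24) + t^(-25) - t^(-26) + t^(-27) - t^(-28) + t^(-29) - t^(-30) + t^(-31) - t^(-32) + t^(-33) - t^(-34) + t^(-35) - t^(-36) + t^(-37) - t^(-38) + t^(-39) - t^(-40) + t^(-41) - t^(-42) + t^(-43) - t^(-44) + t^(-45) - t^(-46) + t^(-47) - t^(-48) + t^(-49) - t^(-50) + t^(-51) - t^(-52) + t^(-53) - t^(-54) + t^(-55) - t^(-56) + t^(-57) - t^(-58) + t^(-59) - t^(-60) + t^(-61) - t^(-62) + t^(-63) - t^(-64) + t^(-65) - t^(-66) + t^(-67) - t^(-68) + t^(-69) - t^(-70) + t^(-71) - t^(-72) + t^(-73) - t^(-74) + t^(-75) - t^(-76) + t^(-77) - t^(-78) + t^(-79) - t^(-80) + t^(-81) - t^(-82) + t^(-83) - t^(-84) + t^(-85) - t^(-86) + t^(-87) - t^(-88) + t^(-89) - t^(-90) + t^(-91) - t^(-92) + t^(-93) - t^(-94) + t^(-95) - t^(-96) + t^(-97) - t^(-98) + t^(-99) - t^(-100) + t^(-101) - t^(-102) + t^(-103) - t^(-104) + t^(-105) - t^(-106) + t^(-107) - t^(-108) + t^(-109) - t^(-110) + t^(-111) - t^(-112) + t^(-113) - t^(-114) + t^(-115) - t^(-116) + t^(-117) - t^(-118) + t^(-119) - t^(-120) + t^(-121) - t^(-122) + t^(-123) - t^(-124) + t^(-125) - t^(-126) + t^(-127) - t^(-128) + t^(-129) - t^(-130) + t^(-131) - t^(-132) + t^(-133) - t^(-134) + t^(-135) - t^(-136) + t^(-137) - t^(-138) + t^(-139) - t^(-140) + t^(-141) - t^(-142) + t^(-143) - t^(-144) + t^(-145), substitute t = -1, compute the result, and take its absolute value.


Step 1: The polynomial has 291 terms with alternating signs, exponents from 145 down to -145.
Step 2: Substitute t = -1. The i-th term has coefficient (-1)^i and exponent (m-i),
  so its value is (-1)^i * (-1)^(m-i) = (-1)^m = -1 for every i.
Step 3: All 291 terms equal -1, so Delta(-1) = 291 * (-1) = -291
Step 4: |Delta(-1)| = 291

291


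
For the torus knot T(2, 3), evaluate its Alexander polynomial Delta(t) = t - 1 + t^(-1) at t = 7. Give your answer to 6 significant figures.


Substituting t = 7 into Delta(t) = t - 1 + t^(-1):
Term values: (7) + (-1) + (0.142857)
Sum = 6.142857143
Rounded to 6 significant figures: 6.14286

6.14286


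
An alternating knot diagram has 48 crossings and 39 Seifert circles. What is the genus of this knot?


For alternating knots, g = (c - s + 1)/2.
= (48 - 39 + 1)/2
= 10/2 = 5

5


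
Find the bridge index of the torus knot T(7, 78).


The bridge number of T(p,q) is min(p,q).
min(7, 78) = 7

7


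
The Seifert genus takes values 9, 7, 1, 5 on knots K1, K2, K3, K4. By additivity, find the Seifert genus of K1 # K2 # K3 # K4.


The Seifert genus is additive under connected sum.
Seifert genus(K1 # K2 # K3 # K4) = (9) + (7) + (1) + (5)
= 22

22


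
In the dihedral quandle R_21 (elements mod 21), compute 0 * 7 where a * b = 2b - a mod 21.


0 * 7 = 2*7 - 0 mod 21
= 14 - 0 mod 21
= 14 mod 21 = 14

14


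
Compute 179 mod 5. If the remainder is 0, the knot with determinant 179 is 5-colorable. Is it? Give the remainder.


Step 1: A knot is p-colorable if and only if p divides its determinant.
Step 2: Compute 179 mod 5.
179 = 35 * 5 + 4
Step 3: 179 mod 5 = 4
Step 4: The knot is 5-colorable: no

4


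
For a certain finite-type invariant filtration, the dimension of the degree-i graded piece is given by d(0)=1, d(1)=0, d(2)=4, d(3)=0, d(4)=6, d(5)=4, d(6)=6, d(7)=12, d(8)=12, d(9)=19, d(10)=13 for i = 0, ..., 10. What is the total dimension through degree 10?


Total dimension = d(0) + d(1) + ... + d(10)
= 1 + 0 + 4 + 0 + 6 + 4 + 6 + 12 + 12 + 19 + 13
= 77

77


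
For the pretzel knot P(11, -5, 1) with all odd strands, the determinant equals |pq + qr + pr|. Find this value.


Step 1: Compute pq + qr + pr.
pq = 11*(-5) = -55
qr = (-5)*1 = -5
pr = 11*1 = 11
pq + qr + pr = -55 + (-5) + 11 = -49
Step 2: Take absolute value.
det(P(11,-5,1)) = |-49| = 49

49


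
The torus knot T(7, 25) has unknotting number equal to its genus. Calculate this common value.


For a torus knot T(p,q), both the unknotting number and genus equal (p-1)(q-1)/2.
= (7-1)(25-1)/2
= 6*24/2
= 144/2 = 72

72


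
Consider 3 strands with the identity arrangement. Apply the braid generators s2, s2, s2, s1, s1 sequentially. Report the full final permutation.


Starting with identity [1, 2, 3].
Apply generators in sequence:
  After s2: [1, 3, 2]
  After s2: [1, 2, 3]
  After s2: [1, 3, 2]
  After s1: [3, 1, 2]
  After s1: [1, 3, 2]
Final permutation: [1, 3, 2]

[1, 3, 2]


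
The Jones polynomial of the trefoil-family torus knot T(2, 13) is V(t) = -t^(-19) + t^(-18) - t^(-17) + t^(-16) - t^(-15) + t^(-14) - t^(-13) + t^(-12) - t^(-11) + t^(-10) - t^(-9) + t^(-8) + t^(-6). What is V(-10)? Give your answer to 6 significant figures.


Substituting t = -10 into V(t) = -t^(-19) + t^(-18) - t^(-17) + t^(-16) - t^(-15) + t^(-14) - t^(-13) + t^(-12) - t^(-11) + t^(-10) - t^(-9) + t^(-8) + t^(-6):
  (-)t^(-19) = 1e-19
  (+)t^(-18) = 1e-18
  (-)t^(-17) = 1e-17
  (+)t^(-16) = 1e-16
  (-)t^(-15) = 1e-15
  (+)t^(-14) = 1e-14
  (-)t^(-13) = 1e-13
  (+)t^(-12) = 1e-12
  (-)t^(-11) = 1e-11
  (+)t^(-10) = 1e-10
  (-)t^(-9) = 1e-09
  (+)t^(-8) = 1e-08
  (+)t^(-6) = 1e-06
Sum = (1e-19) + (1e-18) + (1e-17) + (1e-16) + (1e-15) + (1e-14) + (1e-13) + (1e-12) + (1e-11) + (1e-10) + (1e-09) + (1e-08) + (1e-06)
= 1.011111111e-06
Rounded to 6 significant figures: 1.01111e-06

1.01111e-06


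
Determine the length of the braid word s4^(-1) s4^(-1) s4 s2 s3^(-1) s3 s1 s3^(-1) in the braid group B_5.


The word length counts the number of generators (including inverses).
Listing each generator: s4^(-1), s4^(-1), s4, s2, s3^(-1), s3, s1, s3^(-1)
There are 8 generators in this braid word.

8


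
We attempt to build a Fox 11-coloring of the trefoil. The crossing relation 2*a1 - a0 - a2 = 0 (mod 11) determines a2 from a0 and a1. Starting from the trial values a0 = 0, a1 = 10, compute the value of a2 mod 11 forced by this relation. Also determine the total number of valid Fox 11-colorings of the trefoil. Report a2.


Step 1: Apply the given crossing relation 2*a1 - a0 - a2 = 0 (mod 11).
  a2 = 2*a1 - a0 mod 11
  a2 = 2*10 - 0 mod 11
  a2 = 20 - 0 mod 11
  a2 = 20 mod 11 = 9
Step 2: The trefoil has determinant 3.
  Number of Fox p-colorings (p prime) is p^2 if p = 3, else p.
  Since 11 does not divide 3, only trivial (constant) colorings exist.
  (So the trial a0 = 0, a1 = 10 with a0 != a1 does NOT extend to a valid coloring of the whole trefoil: the other two crossing relations require 3*(a1 - a0) = 0 (mod 11), which fails.)
  Total colorings = 11
Step 3: a2 = 9, total Fox 11-colorings = 11

9


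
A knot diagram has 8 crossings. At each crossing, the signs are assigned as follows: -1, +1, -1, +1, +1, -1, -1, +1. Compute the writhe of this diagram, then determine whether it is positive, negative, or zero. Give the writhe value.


Step 1: Count positive crossings (+1).
Positive crossings: 4
Step 2: Count negative crossings (-1).
Negative crossings: 4
Step 3: Writhe = (positive) - (negative)
w = 4 - 4 = 0
Step 4: |w| = 0, and w is zero

0


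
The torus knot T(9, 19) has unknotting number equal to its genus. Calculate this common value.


For a torus knot T(p,q), both the unknotting number and genus equal (p-1)(q-1)/2.
= (9-1)(19-1)/2
= 8*18/2
= 144/2 = 72

72


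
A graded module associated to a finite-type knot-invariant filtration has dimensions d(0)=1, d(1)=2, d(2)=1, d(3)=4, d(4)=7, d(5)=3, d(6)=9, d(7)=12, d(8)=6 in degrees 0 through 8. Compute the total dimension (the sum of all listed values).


Total dimension = d(0) + d(1) + ... + d(8)
= 1 + 2 + 1 + 4 + 7 + 3 + 9 + 12 + 6
= 45

45


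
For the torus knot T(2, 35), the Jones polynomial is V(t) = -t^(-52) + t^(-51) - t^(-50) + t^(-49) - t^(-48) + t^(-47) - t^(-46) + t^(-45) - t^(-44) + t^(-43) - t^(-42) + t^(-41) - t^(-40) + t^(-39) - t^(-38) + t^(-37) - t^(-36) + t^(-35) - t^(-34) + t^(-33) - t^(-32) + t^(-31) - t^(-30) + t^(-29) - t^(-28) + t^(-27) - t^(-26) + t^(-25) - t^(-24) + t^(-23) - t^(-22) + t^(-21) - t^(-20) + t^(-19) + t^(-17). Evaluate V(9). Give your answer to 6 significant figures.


Substituting t = 9 into V(t) = -t^(-52) + t^(-51) - t^(-50) + t^(-49) - t^(-48) + t^(-47) - t^(-46) + t^(-45) - t^(-44) + t^(-43) - t^(-42) + t^(-41) - t^(-40) + t^(-39) - t^(-38) + t^(-37) - t^(-36) + t^(-35) - t^(-34) + t^(-33) - t^(-32) + t^(-31) - t^(-30) + t^(-29) - t^(-28) + t^(-27) - t^(-26) + t^(-25) - t^(-24) + t^(-23) - t^(-22) + t^(-21) - t^(-20) + t^(-19) + t^(-17):
  (-)t^(-52) = -2.39546e-50
  (+)t^(-51) = 2.15592e-49
  (-)t^(-50) = -1.94033e-48
  (+)t^(-49) = 1.74629e-47
  (-)t^(-48) = -1.57166e-46
  (+)t^(-47) = 1.4145e-45
  (-)t^(-46) = -1.27305e-44
  (+)t^(-45) = 1.14574e-43
  (-)t^(-44) = -1.03117e-42
  (+)t^(-43) = 9.28052e-42
  (-)t^(-42) = -8.35246e-41
  (+)t^(-41) = 7.51722e-40
  (-)t^(-40) = -6.7655e-39
  (+)t^(-39) = 6.08895e-38
  (-)t^(-38) = -5.48005e-37
  (+)t^(-37) = 4.93205e-36
  (-)t^(-36) = -4.43884e-35
  (+)t^(-35) = 3.99496e-34
  (-)t^(-34) = -3.59546e-33
  (+)t^(-33) = 3.23592e-32
  (-)t^(-32) = -2.91232e-31
  (+)t^(-31) = 2.62109e-30
  (-)t^(-30) = -2.35898e-29
  (+)t^(-29) = 2.12308e-28
  (-)t^(-28) = -1.91078e-27
  (+)t^(-27) = 1.7197e-26
  (-)t^(-26) = -1.54773e-25
  (+)t^(-25) = 1.39296e-24
  (-)t^(-24) = -1.25366e-23
  (+)t^(-23) = 1.12829e-22
  (-)t^(-22) = -1.01546e-21
  (+)t^(-21) = 9.13918e-21
  (-)t^(-20) = -8.22526e-20
  (+)t^(-19) = 7.40274e-19
  (+)t^(-17) = 5.99622e-17
Sum = (-2.39546e-50) + (2.15592e-49) + (-1.94033e-48) + (1.74629e-47) + (-1.57166e-46) + (1.4145e-45) + (-1.27305e-44) + (1.14574e-43) + (-1.03117e-42) + (9.28052e-42) + (-8.35246e-41) + (7.51722e-40) + (-6.7655e-39) + (6.08895e-38) + (-5.48005e-37) + (4.93205e-36) + (-4.43884e-35) + (3.99496e-34) + (-3.59546e-33) + (3.23592e-32) + (-2.91232e-31) + (2.62109e-30) + (-2.35898e-29) + (2.12308e-28) + (-1.91078e-27) + (1.7197e-26) + (-1.54773e-25) + (1.39296e-24) + (-1.25366e-23) + (1.12829e-22) + (-1.01546e-21) + (9.13918e-21) + (-8.22526e-20) + (7.40274e-19) + (5.99622e-17)
= 6.062841608e-17
Rounded to 6 significant figures: 6.06284e-17

6.06284e-17


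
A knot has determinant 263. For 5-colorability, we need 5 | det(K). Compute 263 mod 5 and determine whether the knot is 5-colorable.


Step 1: A knot is p-colorable if and only if p divides its determinant.
Step 2: Compute 263 mod 5.
263 = 52 * 5 + 3
Step 3: 263 mod 5 = 3
Step 4: The knot is 5-colorable: no

3


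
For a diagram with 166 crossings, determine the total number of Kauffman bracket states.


Each crossing contributes 2 choices (A-smoothing or B-smoothing).
Total states = 2^166 = 93536104789177786765035829293842113257979682750464

93536104789177786765035829293842113257979682750464


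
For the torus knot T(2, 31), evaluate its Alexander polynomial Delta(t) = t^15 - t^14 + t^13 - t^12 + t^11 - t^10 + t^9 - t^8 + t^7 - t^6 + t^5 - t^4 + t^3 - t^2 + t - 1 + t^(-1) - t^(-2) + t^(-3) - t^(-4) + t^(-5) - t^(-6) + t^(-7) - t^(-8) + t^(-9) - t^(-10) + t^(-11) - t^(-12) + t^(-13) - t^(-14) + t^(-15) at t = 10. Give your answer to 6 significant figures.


Substituting t = 10 into Delta(t) = t^15 - t^14 + t^13 - t^12 + t^11 - t^10 + t^9 - t^8 + t^7 - t^6 + t^5 - t^4 + t^3 - t^2 + t - 1 + t^(-1) - t^(-2) + t^(-3) - t^(-4) + t^(-5) - t^(-6) + t^(-7) - t^(-8) + t^(-9) - t^(-10) + t^(-11) - t^(-12) + t^(-13) - t^(-14) + t^(-15):
Term values: (1000000000000000) + (-100000000000000) + (10000000000000) + (-1000000000000) + (100000000000) + (-10000000000) + (1000000000) + (-100000000) + (10000000) + (-1000000) + (100000) + (-10000) + (1000) + (-100) + (10) + (-1) + (0.1) + (-0.01) + (0.001) + (-0.0001) + (1e-05) + (-1e-06) + (1e-07) + (-1e-08) + (1e-09) + (-1e-10) + (1e-11) + (-1e-12) + (1e-13) + (-1e-14) + (1e-15)
Sum = 9.090909091e+14
Rounded to 6 significant figures: 9.09091e+14

9.09091e+14


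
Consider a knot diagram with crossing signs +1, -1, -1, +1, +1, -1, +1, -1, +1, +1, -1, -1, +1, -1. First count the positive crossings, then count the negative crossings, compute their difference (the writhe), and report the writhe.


Step 1: Count positive crossings (+1).
Positive crossings: 7
Step 2: Count negative crossings (-1).
Negative crossings: 7
Step 3: Writhe = (positive) - (negative)
w = 7 - 7 = 0
Step 4: |w| = 0, and w is zero

0


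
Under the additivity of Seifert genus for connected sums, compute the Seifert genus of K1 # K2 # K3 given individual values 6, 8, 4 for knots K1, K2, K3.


The Seifert genus is additive under connected sum.
Seifert genus(K1 # K2 # K3) = (6) + (8) + (4)
= 18

18


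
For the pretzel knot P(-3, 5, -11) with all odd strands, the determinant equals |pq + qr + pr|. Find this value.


Step 1: Compute pq + qr + pr.
pq = (-3)*5 = -15
qr = 5*(-11) = -55
pr = (-3)*(-11) = 33
pq + qr + pr = -15 + (-55) + 33 = -37
Step 2: Take absolute value.
det(P(-3,5,-11)) = |-37| = 37

37


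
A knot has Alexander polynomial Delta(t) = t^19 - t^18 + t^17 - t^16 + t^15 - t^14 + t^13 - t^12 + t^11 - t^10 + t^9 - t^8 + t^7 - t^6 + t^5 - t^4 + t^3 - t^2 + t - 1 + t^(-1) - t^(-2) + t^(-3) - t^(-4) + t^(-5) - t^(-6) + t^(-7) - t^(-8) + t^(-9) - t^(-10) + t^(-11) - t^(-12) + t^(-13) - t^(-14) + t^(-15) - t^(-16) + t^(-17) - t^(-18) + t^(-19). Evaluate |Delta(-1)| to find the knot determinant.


Step 1: The polynomial has 39 terms with alternating signs, exponents from 19 down to -19.
Step 2: Substitute t = -1. The i-th term has coefficient (-1)^i and exponent (m-i),
  so its value is (-1)^i * (-1)^(m-i) = (-1)^m = -1 for every i.
Step 3: All 39 terms equal -1, so Delta(-1) = 39 * (-1) = -39
Step 4: |Delta(-1)| = 39

39


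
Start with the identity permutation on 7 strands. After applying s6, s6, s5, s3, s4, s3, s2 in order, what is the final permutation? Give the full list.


Starting with identity [1, 2, 3, 4, 5, 6, 7].
Apply generators in sequence:
  After s6: [1, 2, 3, 4, 5, 7, 6]
  After s6: [1, 2, 3, 4, 5, 6, 7]
  After s5: [1, 2, 3, 4, 6, 5, 7]
  After s3: [1, 2, 4, 3, 6, 5, 7]
  After s4: [1, 2, 4, 6, 3, 5, 7]
  After s3: [1, 2, 6, 4, 3, 5, 7]
  After s2: [1, 6, 2, 4, 3, 5, 7]
Final permutation: [1, 6, 2, 4, 3, 5, 7]

[1, 6, 2, 4, 3, 5, 7]


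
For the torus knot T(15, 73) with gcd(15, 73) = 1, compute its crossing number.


For a torus knot T(p, q) with gcd(p,q)=1,
the crossing number is min(p*(q-1), q*(p-1)).
p*(q-1) = 15*72 = 1080
q*(p-1) = 73*14 = 1022
min(1080, 1022) = 1022

1022


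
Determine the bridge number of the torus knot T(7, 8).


The bridge number of T(p,q) is min(p,q).
min(7, 8) = 7

7


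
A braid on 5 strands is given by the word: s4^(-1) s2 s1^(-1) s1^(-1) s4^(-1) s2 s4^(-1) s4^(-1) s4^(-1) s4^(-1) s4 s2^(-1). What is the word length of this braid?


The word length counts the number of generators (including inverses).
Listing each generator: s4^(-1), s2, s1^(-1), s1^(-1), s4^(-1), s2, s4^(-1), s4^(-1), s4^(-1), s4^(-1), s4, s2^(-1)
There are 12 generators in this braid word.

12


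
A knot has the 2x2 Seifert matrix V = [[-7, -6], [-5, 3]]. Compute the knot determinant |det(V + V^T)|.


Step 1: Form V + V^T where V = [[-7, -6], [-5, 3]]
  V^T = [[-7, -5], [-6, 3]]
  V + V^T = [[-14, -11], [-11, 6]]
Step 2: det(V + V^T) = (-14)*6 - (-11)*(-11)
  = -84 - 121 = -205
Step 3: Knot determinant = |det(V + V^T)| = |-205| = 205

205


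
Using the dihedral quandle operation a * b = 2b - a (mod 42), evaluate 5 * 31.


5 * 31 = 2*31 - 5 mod 42
= 62 - 5 mod 42
= 57 mod 42 = 15

15


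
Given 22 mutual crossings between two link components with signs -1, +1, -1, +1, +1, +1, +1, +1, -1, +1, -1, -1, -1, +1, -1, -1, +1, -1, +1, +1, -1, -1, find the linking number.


Step 1: Count positive crossings: 11
Step 2: Count negative crossings: 11
Step 3: Sum of signs = 11 - 11 = 0
Step 4: Linking number = sum/2 = 0/2 = 0

0


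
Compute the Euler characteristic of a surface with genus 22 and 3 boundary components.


chi = 2 - 2g - b
= 2 - 2*22 - 3
= 2 - 44 - 3 = -45

-45


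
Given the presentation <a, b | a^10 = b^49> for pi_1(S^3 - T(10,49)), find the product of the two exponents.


The relation is a^10 = b^49.
Product of exponents = 10 * 49
= 490

490


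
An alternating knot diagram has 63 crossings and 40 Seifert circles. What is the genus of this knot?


For alternating knots, g = (c - s + 1)/2.
= (63 - 40 + 1)/2
= 24/2 = 12

12


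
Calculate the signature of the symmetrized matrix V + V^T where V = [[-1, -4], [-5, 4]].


Step 1: V + V^T = [[-2, -9], [-9, 8]]
Step 2: trace = 6, det = -97
Step 3: Discriminant = 6^2 - 4*(-97) = 424
Step 4: Eigenvalues: 13.2956, -7.29563
Step 5: Signature = (# positive eigenvalues) - (# negative eigenvalues) = 0

0


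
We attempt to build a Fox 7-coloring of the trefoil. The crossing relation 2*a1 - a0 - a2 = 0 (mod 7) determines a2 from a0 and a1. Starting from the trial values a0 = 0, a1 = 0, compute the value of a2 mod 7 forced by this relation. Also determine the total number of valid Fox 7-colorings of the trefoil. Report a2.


Step 1: Apply the given crossing relation 2*a1 - a0 - a2 = 0 (mod 7).
  a2 = 2*a1 - a0 mod 7
  a2 = 2*0 - 0 mod 7
  a2 = 0 - 0 mod 7
  a2 = 0 mod 7 = 0
Step 2: The trefoil has determinant 3.
  Number of Fox p-colorings (p prime) is p^2 if p = 3, else p.
  Since 7 does not divide 3, only trivial (constant) colorings exist.
  (Here a0 = a1 = a2 = 0, the constant coloring, which is valid.)
  Total colorings = 7
Step 3: a2 = 0, total Fox 7-colorings = 7

0


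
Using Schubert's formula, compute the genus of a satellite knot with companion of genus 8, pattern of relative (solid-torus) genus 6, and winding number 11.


Schubert: g(satellite) = g_rel(pattern) + |winding| * g(companion),
where g_rel(pattern) is the genus of the pattern relative to the solid torus.
= 6 + 11 * 8
= 6 + 88 = 94

94


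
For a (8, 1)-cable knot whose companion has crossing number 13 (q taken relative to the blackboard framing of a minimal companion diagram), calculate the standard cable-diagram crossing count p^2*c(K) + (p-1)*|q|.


Step 1: Each of the c(K) crossings of the companion diagram becomes p*p = p^2 crossings among the p parallel strands, and each of the |q| twists s_1 s_2 ... s_(p-1) adds (p-1) crossings.
  Crossings = p^2 * c(K) + (p-1)*|q|
Step 2: = 8^2 * 13 + (8-1)*1
Step 3: = 64*13 + 7*1
Step 4: = 832 + 7 = 839

839


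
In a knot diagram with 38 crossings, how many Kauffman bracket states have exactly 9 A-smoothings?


We choose which 9 of 38 crossings get A-smoothings.
C(38, 9) = 38! / (9! * 29!)
= 163011640

163011640


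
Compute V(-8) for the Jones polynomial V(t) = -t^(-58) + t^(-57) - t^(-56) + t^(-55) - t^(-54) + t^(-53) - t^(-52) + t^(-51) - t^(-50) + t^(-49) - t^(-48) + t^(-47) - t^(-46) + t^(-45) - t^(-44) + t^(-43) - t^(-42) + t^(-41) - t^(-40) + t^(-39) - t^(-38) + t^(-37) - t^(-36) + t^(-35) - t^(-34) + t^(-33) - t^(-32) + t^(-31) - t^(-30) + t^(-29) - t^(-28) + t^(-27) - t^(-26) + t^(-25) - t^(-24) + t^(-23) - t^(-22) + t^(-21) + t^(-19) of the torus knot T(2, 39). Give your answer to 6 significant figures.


Substituting t = -8 into V(t) = -t^(-58) + t^(-57) - t^(-56) + t^(-55) - t^(-54) + t^(-53) - t^(-52) + t^(-51) - t^(-50) + t^(-49) - t^(-48) + t^(-47) - t^(-46) + t^(-45) - t^(-44) + t^(-43) - t^(-42) + t^(-41) - t^(-40) + t^(-39) - t^(-38) + t^(-37) - t^(-36) + t^(-35) - t^(-34) + t^(-33) - t^(-32) + t^(-31) - t^(-30) + t^(-29) - t^(-28) + t^(-27) - t^(-26) + t^(-25) - t^(-24) + t^(-23) - t^(-22) + t^(-21) + t^(-19):
  (-)t^(-58) = -4.17619e-53
  (+)t^(-57) = -3.34096e-52
  (-)t^(-56) = -2.67276e-51
  (+)t^(-55) = -2.13821e-50
  (-)t^(-54) = -1.71057e-49
  (+)t^(-53) = -1.36846e-48
  (-)t^(-52) = -1.09476e-47
  (+)t^(-51) = -8.75812e-47
  (-)t^(-50) = -7.00649e-46
  (+)t^(-49) = -5.60519e-45
  (-)t^(-48) = -4.48416e-44
  (+)t^(-47) = -3.58732e-43
  (-)t^(-46) = -2.86986e-42
  (+)t^(-45) = -2.29589e-41
  (-)t^(-44) = -1.83671e-40
  (+)t^(-43) = -1.46937e-39
  (-)t^(-42) = -1.17549e-38
  (+)t^(-41) = -9.40395e-38
  (-)t^(-40) = -7.52316e-37
  (+)t^(-39) = -6.01853e-36
  (-)t^(-38) = -4.81482e-35
  (+)t^(-37) = -3.85186e-34
  (-)t^(-36) = -3.08149e-33
  (+)t^(-35) = -2.46519e-32
  (-)t^(-34) = -1.97215e-31
  (+)t^(-33) = -1.57772e-30
  (-)t^(-32) = -1.26218e-29
  (+)t^(-31) = -1.00974e-28
  (-)t^(-30) = -8.07794e-28
  (+)t^(-29) = -6.46235e-27
  (-)t^(-28) = -5.16988e-26
  (+)t^(-27) = -4.1359e-25
  (-)t^(-26) = -3.30872e-24
  (+)t^(-25) = -2.64698e-23
  (-)t^(-24) = -2.11758e-22
  (+)t^(-23) = -1.69407e-21
  (-)t^(-22) = -1.35525e-20
  (+)t^(-21) = -1.0842e-19
  (+)t^(-19) = -6.93889e-18
Sum = (-4.17619e-53) + (-3.34096e-52) + (-2.67276e-51) + (-2.13821e-50) + (-1.71057e-49) + (-1.36846e-48) + (-1.09476e-47) + (-8.75812e-47) + (-7.00649e-46) + (-5.60519e-45) + (-4.48416e-44) + (-3.58732e-43) + (-2.86986e-42) + (-2.29589e-41) + (-1.83671e-40) + (-1.46937e-39) + (-1.17549e-38) + (-9.40395e-38) + (-7.52316e-37) + (-6.01853e-36) + (-4.81482e-35) + (-3.85186e-34) + (-3.08149e-33) + (-2.46519e-32) + (-1.97215e-31) + (-1.57772e-30) + (-1.26218e-29) + (-1.00974e-28) + (-8.07794e-28) + (-6.46235e-27) + (-5.16988e-26) + (-4.1359e-25) + (-3.30872e-24) + (-2.64698e-23) + (-2.11758e-22) + (-1.69407e-21) + (-1.35525e-20) + (-1.0842e-19) + (-6.93889e-18)
= -7.062802724e-18
Rounded to 6 significant figures: -7.0628e-18

-7.0628e-18


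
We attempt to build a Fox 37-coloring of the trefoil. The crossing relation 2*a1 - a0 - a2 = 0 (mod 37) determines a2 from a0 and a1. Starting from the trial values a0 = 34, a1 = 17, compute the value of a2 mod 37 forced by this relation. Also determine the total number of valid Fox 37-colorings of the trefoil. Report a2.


Step 1: Apply the given crossing relation 2*a1 - a0 - a2 = 0 (mod 37).
  a2 = 2*a1 - a0 mod 37
  a2 = 2*17 - 34 mod 37
  a2 = 34 - 34 mod 37
  a2 = 0 mod 37 = 0
Step 2: The trefoil has determinant 3.
  Number of Fox p-colorings (p prime) is p^2 if p = 3, else p.
  Since 37 does not divide 3, only trivial (constant) colorings exist.
  (So the trial a0 = 34, a1 = 17 with a0 != a1 does NOT extend to a valid coloring of the whole trefoil: the other two crossing relations require 3*(a1 - a0) = 0 (mod 37), which fails.)
  Total colorings = 37
Step 3: a2 = 0, total Fox 37-colorings = 37

0


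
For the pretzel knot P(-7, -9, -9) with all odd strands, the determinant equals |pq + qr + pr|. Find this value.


Step 1: Compute pq + qr + pr.
pq = (-7)*(-9) = 63
qr = (-9)*(-9) = 81
pr = (-7)*(-9) = 63
pq + qr + pr = 63 + 81 + 63 = 207
Step 2: Take absolute value.
det(P(-7,-9,-9)) = |207| = 207

207


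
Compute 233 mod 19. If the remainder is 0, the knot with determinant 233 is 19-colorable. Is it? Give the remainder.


Step 1: A knot is p-colorable if and only if p divides its determinant.
Step 2: Compute 233 mod 19.
233 = 12 * 19 + 5
Step 3: 233 mod 19 = 5
Step 4: The knot is 19-colorable: no

5


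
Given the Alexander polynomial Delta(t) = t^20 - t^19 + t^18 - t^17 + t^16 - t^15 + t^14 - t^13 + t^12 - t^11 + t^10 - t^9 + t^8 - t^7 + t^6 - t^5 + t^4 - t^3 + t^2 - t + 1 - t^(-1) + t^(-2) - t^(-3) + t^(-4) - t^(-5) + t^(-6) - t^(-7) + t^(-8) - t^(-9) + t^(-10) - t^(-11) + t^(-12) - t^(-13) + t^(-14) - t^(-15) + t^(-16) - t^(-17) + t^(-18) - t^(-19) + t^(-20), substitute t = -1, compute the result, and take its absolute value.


Step 1: The polynomial has 41 terms with alternating signs, exponents from 20 down to -20.
Step 2: Substitute t = -1. The i-th term has coefficient (-1)^i and exponent (m-i),
  so its value is (-1)^i * (-1)^(m-i) = (-1)^m = 1 for every i.
Step 3: All 41 terms equal 1, so Delta(-1) = 41 * (1) = 41
Step 4: |Delta(-1)| = 41

41


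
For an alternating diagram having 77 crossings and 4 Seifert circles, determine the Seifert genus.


For alternating knots, g = (c - s + 1)/2.
= (77 - 4 + 1)/2
= 74/2 = 37

37


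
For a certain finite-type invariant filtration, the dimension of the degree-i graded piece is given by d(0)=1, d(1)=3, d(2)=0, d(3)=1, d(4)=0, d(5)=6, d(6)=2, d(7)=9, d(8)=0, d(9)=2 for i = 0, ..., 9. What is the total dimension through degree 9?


Total dimension = d(0) + d(1) + ... + d(9)
= 1 + 3 + 0 + 1 + 0 + 6 + 2 + 9 + 0 + 2
= 24

24


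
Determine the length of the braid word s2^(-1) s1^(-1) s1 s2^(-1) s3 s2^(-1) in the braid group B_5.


The word length counts the number of generators (including inverses).
Listing each generator: s2^(-1), s1^(-1), s1, s2^(-1), s3, s2^(-1)
There are 6 generators in this braid word.

6


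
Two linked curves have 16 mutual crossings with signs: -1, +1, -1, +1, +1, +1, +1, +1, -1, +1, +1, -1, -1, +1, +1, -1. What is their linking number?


Step 1: Count positive crossings: 10
Step 2: Count negative crossings: 6
Step 3: Sum of signs = 10 - 6 = 4
Step 4: Linking number = sum/2 = 4/2 = 2

2


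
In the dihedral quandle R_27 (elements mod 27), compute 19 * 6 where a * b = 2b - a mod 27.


19 * 6 = 2*6 - 19 mod 27
= 12 - 19 mod 27
= -7 mod 27 = 20

20


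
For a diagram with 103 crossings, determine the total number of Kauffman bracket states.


Each crossing contributes 2 choices (A-smoothing or B-smoothing).
Total states = 2^103 = 10141204801825835211973625643008

10141204801825835211973625643008


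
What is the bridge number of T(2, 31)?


The bridge number of T(p,q) is min(p,q).
min(2, 31) = 2

2


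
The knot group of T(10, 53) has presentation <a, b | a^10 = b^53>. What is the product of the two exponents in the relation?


The relation is a^10 = b^53.
Product of exponents = 10 * 53
= 530

530


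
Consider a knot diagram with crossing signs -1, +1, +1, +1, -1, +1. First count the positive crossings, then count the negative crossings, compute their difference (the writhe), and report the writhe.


Step 1: Count positive crossings (+1).
Positive crossings: 4
Step 2: Count negative crossings (-1).
Negative crossings: 2
Step 3: Writhe = (positive) - (negative)
w = 4 - 2 = 2
Step 4: |w| = 2, and w is positive

2
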